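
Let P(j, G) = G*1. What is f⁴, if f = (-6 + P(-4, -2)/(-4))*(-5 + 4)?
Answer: 14641/16 ≈ 915.06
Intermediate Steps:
P(j, G) = G
f = 11/2 (f = (-6 - 2/(-4))*(-5 + 4) = (-6 - 2*(-¼))*(-1) = (-6 + ½)*(-1) = -11/2*(-1) = 11/2 ≈ 5.5000)
f⁴ = (11/2)⁴ = 14641/16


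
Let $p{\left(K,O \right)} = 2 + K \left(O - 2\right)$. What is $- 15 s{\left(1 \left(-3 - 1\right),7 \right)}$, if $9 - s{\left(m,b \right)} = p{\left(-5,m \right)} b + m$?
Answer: $3165$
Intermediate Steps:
$p{\left(K,O \right)} = 2 + K \left(-2 + O\right)$
$s{\left(m,b \right)} = 9 - m - b \left(12 - 5 m\right)$ ($s{\left(m,b \right)} = 9 - \left(\left(2 - -10 - 5 m\right) b + m\right) = 9 - \left(\left(2 + 10 - 5 m\right) b + m\right) = 9 - \left(\left(12 - 5 m\right) b + m\right) = 9 - \left(b \left(12 - 5 m\right) + m\right) = 9 - \left(m + b \left(12 - 5 m\right)\right) = 9 - m - b \left(12 - 5 m\right)$)
$- 15 s{\left(1 \left(-3 - 1\right),7 \right)} = - 15 \left(9 - 1 \left(-3 - 1\right) + 7 \left(-12 + 5 \cdot 1 \left(-3 - 1\right)\right)\right) = - 15 \left(9 - 1 \left(-4\right) + 7 \left(-12 + 5 \cdot 1 \left(-4\right)\right)\right) = - 15 \left(9 - -4 + 7 \left(-12 + 5 \left(-4\right)\right)\right) = - 15 \left(9 + 4 + 7 \left(-12 - 20\right)\right) = - 15 \left(9 + 4 + 7 \left(-32\right)\right) = - 15 \left(9 + 4 - 224\right) = \left(-15\right) \left(-211\right) = 3165$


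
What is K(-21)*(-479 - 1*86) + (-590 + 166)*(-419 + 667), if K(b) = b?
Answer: -93287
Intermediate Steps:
K(-21)*(-479 - 1*86) + (-590 + 166)*(-419 + 667) = -21*(-479 - 1*86) + (-590 + 166)*(-419 + 667) = -21*(-479 - 86) - 424*248 = -21*(-565) - 105152 = 11865 - 105152 = -93287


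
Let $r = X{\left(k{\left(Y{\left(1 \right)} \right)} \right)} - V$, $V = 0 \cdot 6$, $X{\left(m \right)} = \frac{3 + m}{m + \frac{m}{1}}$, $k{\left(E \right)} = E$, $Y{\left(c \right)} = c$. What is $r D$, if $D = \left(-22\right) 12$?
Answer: $-528$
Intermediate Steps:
$D = -264$
$X{\left(m \right)} = \frac{3 + m}{2 m}$ ($X{\left(m \right)} = \frac{3 + m}{m + m 1} = \frac{3 + m}{m + m} = \frac{3 + m}{2 m}$)
$V = 0$
$r = 2$ ($r = \frac{3 + 1}{2 \cdot 1} - 0 = \frac{1}{2} \cdot 1 \cdot 4 + 0 = 2 + 0 = 2$)
$r D = 2 \left(-264\right) = -528$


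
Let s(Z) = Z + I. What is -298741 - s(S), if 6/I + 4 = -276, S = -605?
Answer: -41739037/140 ≈ -2.9814e+5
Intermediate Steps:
I = -3/140 (I = 6/(-4 - 276) = 6/(-280) = 6*(-1/280) = -3/140 ≈ -0.021429)
s(Z) = -3/140 + Z (s(Z) = Z - 3/140 = -3/140 + Z)
-298741 - s(S) = -298741 - (-3/140 - 605) = -298741 - 1*(-84703/140) = -298741 + 84703/140 = -41739037/140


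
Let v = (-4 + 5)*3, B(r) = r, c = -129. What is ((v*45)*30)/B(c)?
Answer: -1350/43 ≈ -31.395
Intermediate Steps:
v = 3 (v = 1*3 = 3)
((v*45)*30)/B(c) = ((3*45)*30)/(-129) = (135*30)*(-1/129) = 4050*(-1/129) = -1350/43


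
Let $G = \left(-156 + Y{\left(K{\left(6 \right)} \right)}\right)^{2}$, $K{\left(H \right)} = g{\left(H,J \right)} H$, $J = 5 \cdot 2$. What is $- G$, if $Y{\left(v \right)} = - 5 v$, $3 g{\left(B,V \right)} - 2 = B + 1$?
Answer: $-60516$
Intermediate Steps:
$J = 10$
$g{\left(B,V \right)} = 1 + \frac{B}{3}$ ($g{\left(B,V \right)} = \frac{2}{3} + \frac{B + 1}{3} = \frac{2}{3} + \frac{1 + B}{3} = \frac{2}{3} + \left(\frac{1}{3} + \frac{B}{3}\right) = 1 + \frac{B}{3}$)
$K{\left(H \right)} = H \left(1 + \frac{H}{3}\right)$ ($K{\left(H \right)} = \left(1 + \frac{H}{3}\right) H = H \left(1 + \frac{H}{3}\right)$)
$G = 60516$ ($G = \left(-156 - 5 \cdot \frac{1}{3} \cdot 6 \left(3 + 6\right)\right)^{2} = \left(-156 - 5 \cdot \frac{1}{3} \cdot 6 \cdot 9\right)^{2} = \left(-156 - 90\right)^{2} = \left(-246\right)^{2} = 60516$)
$- G = \left(-1\right) 60516 = -60516$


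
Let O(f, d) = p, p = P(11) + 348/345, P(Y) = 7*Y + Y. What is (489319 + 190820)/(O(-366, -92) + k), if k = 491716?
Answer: 78215985/56557576 ≈ 1.3829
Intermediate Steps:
P(Y) = 8*Y
p = 10236/115 (p = 8*11 + 348/345 = 88 + 348*(1/345) = 88 + 116/115 = 10236/115 ≈ 89.009)
O(f, d) = 10236/115
(489319 + 190820)/(O(-366, -92) + k) = (489319 + 190820)/(10236/115 + 491716) = 680139/(56557576/115) = 680139*(115/56557576) = 78215985/56557576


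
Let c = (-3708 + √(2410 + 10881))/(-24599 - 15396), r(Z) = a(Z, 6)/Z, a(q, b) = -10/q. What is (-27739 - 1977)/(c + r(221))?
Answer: -10489256517307756777160/32621680628692713 - 2835078872365149020*√13291/32621680628692713 ≈ -3.3156e+5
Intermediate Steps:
r(Z) = -10/Z² (r(Z) = (-10/Z)/Z = -10/Z²)
c = 3708/39995 - √13291/39995 (c = (-3708 + √13291)/(-39995) = (-3708 + √13291)*(-1/39995) = 3708/39995 - √13291/39995 ≈ 0.089829)
(-27739 - 1977)/(c + r(221)) = (-27739 - 1977)/((3708/39995 - √13291/39995) - 10/221²) = -29716/((3708/39995 - √13291/39995) - 10*1/48841) = -29716/((3708/39995 - √13291/39995) - 10/48841) = -29716/(180702478/1953395795 - √13291/39995)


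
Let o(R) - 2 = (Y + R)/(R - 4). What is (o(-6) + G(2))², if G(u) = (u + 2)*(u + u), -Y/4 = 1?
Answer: 361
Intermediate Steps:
Y = -4 (Y = -4*1 = -4)
G(u) = 2*u*(2 + u) (G(u) = (2 + u)*(2*u) = 2*u*(2 + u))
o(R) = 3 (o(R) = 2 + (-4 + R)/(R - 4) = 2 + (-4 + R)/(-4 + R) = 2 + 1 = 3)
(o(-6) + G(2))² = (3 + 2*2*(2 + 2))² = (3 + 2*2*4)² = (3 + 16)² = 19² = 361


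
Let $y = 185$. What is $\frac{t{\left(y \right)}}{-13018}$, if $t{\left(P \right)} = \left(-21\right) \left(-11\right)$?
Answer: $- \frac{231}{13018} \approx -0.017745$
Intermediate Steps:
$t{\left(P \right)} = 231$
$\frac{t{\left(y \right)}}{-13018} = \frac{231}{-13018} = 231 \left(- \frac{1}{13018}\right) = - \frac{231}{13018}$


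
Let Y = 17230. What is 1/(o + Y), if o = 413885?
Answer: 1/431115 ≈ 2.3196e-6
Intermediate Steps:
1/(o + Y) = 1/(413885 + 17230) = 1/431115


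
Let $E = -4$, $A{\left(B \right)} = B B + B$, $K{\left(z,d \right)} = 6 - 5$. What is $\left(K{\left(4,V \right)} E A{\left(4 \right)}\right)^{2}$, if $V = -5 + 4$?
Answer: $6400$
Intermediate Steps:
$V = -1$
$K{\left(z,d \right)} = 1$ ($K{\left(z,d \right)} = 6 - 5 = 1$)
$A{\left(B \right)} = B + B^{2}$ ($A{\left(B \right)} = B^{2} + B = B + B^{2}$)
$\left(K{\left(4,V \right)} E A{\left(4 \right)}\right)^{2} = \left(1 \left(-4\right) 4 \left(1 + 4\right)\right)^{2} = \left(- 4 \cdot 4 \cdot 5\right)^{2} = \left(\left(-4\right) 20\right)^{2} = \left(-80\right)^{2} = 6400$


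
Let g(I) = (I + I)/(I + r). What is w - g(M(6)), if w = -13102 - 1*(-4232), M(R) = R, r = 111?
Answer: -345934/39 ≈ -8870.1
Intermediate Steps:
g(I) = 2*I/(111 + I) (g(I) = (I + I)/(I + 111) = (2*I)/(111 + I) = 2*I/(111 + I))
w = -8870 (w = -13102 + 4232 = -8870)
w - g(M(6)) = -8870 - 2*6/(111 + 6) = -8870 - 2*6/117 = -8870 - 1*4/39 = -8870 - 4/39 = -345934/39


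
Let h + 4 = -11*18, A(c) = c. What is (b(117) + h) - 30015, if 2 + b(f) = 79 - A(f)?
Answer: -30257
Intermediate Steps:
h = -202 (h = -4 - 11*18 = -4 - 198 = -202)
b(f) = 77 - f (b(f) = -2 + (79 - f) = 77 - f)
(b(117) + h) - 30015 = ((77 - 1*117) - 202) - 30015 = ((77 - 117) - 202) - 30015 = (-40 - 202) - 30015 = -242 - 30015 = -30257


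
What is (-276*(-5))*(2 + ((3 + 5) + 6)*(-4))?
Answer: -74520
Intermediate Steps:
(-276*(-5))*(2 + ((3 + 5) + 6)*(-4)) = (-23*(-60))*(2 + (8 + 6)*(-4)) = 1380*(2 + 14*(-4)) = 1380*(2 - 56) = 1380*(-54) = -74520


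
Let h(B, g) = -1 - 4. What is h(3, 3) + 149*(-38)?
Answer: -5667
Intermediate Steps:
h(B, g) = -5
h(3, 3) + 149*(-38) = -5 + 149*(-38) = -5 - 5662 = -5667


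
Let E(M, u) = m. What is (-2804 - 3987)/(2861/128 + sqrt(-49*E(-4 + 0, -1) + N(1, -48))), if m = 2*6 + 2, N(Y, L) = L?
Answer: -2486918528/20211177 + 111263744*I*sqrt(734)/20211177 ≈ -123.05 + 149.15*I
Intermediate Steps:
m = 14 (m = 12 + 2 = 14)
E(M, u) = 14
(-2804 - 3987)/(2861/128 + sqrt(-49*E(-4 + 0, -1) + N(1, -48))) = (-2804 - 3987)/(2861/128 + sqrt(-49*14 - 48)) = -6791/(2861*(1/128) + sqrt(-686 - 48)) = -6791/(2861/128 + sqrt(-734)) = -6791/(2861/128 + I*sqrt(734))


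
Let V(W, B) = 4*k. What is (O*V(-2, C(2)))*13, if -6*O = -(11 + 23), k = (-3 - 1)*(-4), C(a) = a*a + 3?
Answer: 14144/3 ≈ 4714.7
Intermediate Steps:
C(a) = 3 + a**2 (C(a) = a**2 + 3 = 3 + a**2)
k = 16 (k = -4*(-4) = 16)
V(W, B) = 64 (V(W, B) = 4*16 = 64)
O = 17/3 (O = -(-1)*(11 + 23)/6 = -(-1)*34/6 = -1/6*(-34) = 17/3 ≈ 5.6667)
(O*V(-2, C(2)))*13 = ((17/3)*64)*13 = (1088/3)*13 = 14144/3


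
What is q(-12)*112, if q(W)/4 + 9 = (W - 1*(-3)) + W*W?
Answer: 56448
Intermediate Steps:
q(W) = -24 + 4*W + 4*W² (q(W) = -36 + 4*((W - 1*(-3)) + W*W) = -36 + 4*((W + 3) + W²) = -36 + 4*((3 + W) + W²) = -36 + 4*(3 + W + W²) = -36 + (12 + 4*W + 4*W²) = -24 + 4*W + 4*W²)
q(-12)*112 = (-24 + 4*(-12) + 4*(-12)²)*112 = (-24 - 48 + 4*144)*112 = (-24 - 48 + 576)*112 = 504*112 = 56448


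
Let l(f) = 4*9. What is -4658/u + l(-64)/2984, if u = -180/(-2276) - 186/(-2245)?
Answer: -4438811895809/154316814 ≈ -28764.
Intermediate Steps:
l(f) = 36
u = 206859/1277405 (u = -180*(-1/2276) - 186*(-1/2245) = 45/569 + 186/2245 = 206859/1277405 ≈ 0.16194)
-4658/u + l(-64)/2984 = -4658/206859/1277405 + 36/2984 = -4658*1277405/206859 + 36*(1/2984) = -5950152490/206859 + 9/746 = -4438811895809/154316814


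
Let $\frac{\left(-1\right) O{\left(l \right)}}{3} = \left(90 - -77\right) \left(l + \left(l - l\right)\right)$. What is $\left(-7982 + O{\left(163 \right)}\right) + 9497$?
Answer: $-80148$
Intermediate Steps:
$O{\left(l \right)} = - 501 l$ ($O{\left(l \right)} = - 3 \left(90 - -77\right) \left(l + \left(l - l\right)\right) = - 3 \left(90 + 77\right) \left(l + 0\right) = - 3 \cdot 167 l = - 501 l$)
$\left(-7982 + O{\left(163 \right)}\right) + 9497 = \left(-7982 - 81663\right) + 9497 = -89645 + 9497 = -80148$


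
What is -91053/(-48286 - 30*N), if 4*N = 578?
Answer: 91053/52621 ≈ 1.7304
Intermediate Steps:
N = 289/2 (N = (¼)*578 = 289/2 ≈ 144.50)
-91053/(-48286 - 30*N) = -91053/(-48286 - 30*289/2) = -91053/(-48286 - 4335) = -91053/(-52621) = -91053*(-1/52621) = 91053/52621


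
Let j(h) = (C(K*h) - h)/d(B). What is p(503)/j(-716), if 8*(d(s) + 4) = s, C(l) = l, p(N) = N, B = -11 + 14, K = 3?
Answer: 14587/11456 ≈ 1.2733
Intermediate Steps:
B = 3
d(s) = -4 + s/8
j(h) = -16*h/29 (j(h) = (3*h - h)/(-4 + (1/8)*3) = (2*h)/(-4 + 3/8) = (2*h)/(-29/8) = (2*h)*(-8/29) = -16*h/29)
p(503)/j(-716) = 503/((-16/29*(-716))) = 503/(11456/29) = 503*(29/11456) = 14587/11456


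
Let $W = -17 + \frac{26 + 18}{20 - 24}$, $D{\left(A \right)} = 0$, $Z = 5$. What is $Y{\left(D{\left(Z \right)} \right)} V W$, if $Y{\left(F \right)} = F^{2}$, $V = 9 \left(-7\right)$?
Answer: $0$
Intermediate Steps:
$V = -63$
$W = -28$ ($W = -17 + \frac{44}{-4} = -17 + 44 \left(- \frac{1}{4}\right) = -17 - 11 = -28$)
$Y{\left(D{\left(Z \right)} \right)} V W = 0^{2} \left(-63\right) \left(-28\right) = 0 \left(-63\right) \left(-28\right) = 0 \left(-28\right) = 0$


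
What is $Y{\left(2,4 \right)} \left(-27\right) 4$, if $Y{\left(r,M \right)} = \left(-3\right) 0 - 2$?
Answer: $216$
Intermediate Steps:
$Y{\left(r,M \right)} = -2$ ($Y{\left(r,M \right)} = 0 - 2 = -2$)
$Y{\left(2,4 \right)} \left(-27\right) 4 = \left(-2\right) \left(-27\right) 4 = 54 \cdot 4 = 216$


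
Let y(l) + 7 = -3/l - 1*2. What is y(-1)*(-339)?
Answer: 2034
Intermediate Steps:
y(l) = -9 - 3/l (y(l) = -7 + (-3/l - 1*2) = -7 + (-3/l - 2) = -7 + (-2 - 3/l) = -9 - 3/l)
y(-1)*(-339) = (-9 - 3/(-1))*(-339) = (-9 - 3*(-1))*(-339) = (-9 + 3)*(-339) = -6*(-339) = 2034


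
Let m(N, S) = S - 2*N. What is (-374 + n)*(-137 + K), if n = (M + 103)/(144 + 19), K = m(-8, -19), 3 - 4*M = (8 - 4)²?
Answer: 8520715/163 ≈ 52274.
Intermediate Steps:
M = -13/4 (M = ¾ - (8 - 4)²/4 = ¾ - ¼*4² = ¾ - ¼*16 = ¾ - 4 = -13/4 ≈ -3.2500)
K = -3 (K = -19 - 2*(-8) = -19 + 16 = -3)
n = 399/652 (n = (-13/4 + 103)/(144 + 19) = (399/4)/163 = (399/4)*(1/163) = 399/652 ≈ 0.61196)
(-374 + n)*(-137 + K) = (-374 + 399/652)*(-137 - 3) = -243449/652*(-140) = 8520715/163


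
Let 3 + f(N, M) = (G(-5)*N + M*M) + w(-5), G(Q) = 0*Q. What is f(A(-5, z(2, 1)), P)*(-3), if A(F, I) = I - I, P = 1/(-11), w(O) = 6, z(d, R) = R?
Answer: -1092/121 ≈ -9.0248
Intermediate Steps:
P = -1/11 ≈ -0.090909
A(F, I) = 0
G(Q) = 0
f(N, M) = 3 + M² (f(N, M) = -3 + ((0*N + M*M) + 6) = -3 + ((0 + M²) + 6) = -3 + (M² + 6) = -3 + (6 + M²) = 3 + M²)
f(A(-5, z(2, 1)), P)*(-3) = (3 + (-1/11)²)*(-3) = (3 + 1/121)*(-3) = (364/121)*(-3) = -1092/121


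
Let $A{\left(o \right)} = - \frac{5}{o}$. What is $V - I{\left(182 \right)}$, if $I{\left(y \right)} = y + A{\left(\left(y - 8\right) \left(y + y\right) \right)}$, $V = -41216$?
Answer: $- \frac{2621983723}{63336} \approx -41398.0$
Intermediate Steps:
$I{\left(y \right)} = y - \frac{5}{2 y \left(-8 + y\right)}$ ($I{\left(y \right)} = y - \frac{5}{\left(y - 8\right) \left(y + y\right)} = y - \frac{5}{\left(-8 + y\right) 2 y} = y - \frac{5}{2 y \left(-8 + y\right)}$)
$V - I{\left(182 \right)} = -41216 - \frac{-5 + 2 \cdot 182^{2} \left(-8 + 182\right)}{2 \cdot 182 \left(-8 + 182\right)} = -41216 - \frac{1}{2} \cdot \frac{1}{182} \cdot \frac{1}{174} \left(-5 + 2 \cdot 33124 \cdot 174\right) = -41216 - \frac{1}{2} \cdot \frac{1}{182} \cdot \frac{1}{174} \left(-5 + 11527152\right) = -41216 - \frac{1}{2} \cdot \frac{1}{182} \cdot \frac{1}{174} \cdot 11527147 = -41216 - \frac{11527147}{63336} = - \frac{2621983723}{63336}$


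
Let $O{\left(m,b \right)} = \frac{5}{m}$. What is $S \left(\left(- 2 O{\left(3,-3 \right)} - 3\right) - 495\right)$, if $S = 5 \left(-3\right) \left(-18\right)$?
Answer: $-135360$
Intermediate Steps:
$S = 270$ ($S = \left(-15\right) \left(-18\right) = 270$)
$S \left(\left(- 2 O{\left(3,-3 \right)} - 3\right) - 495\right) = 270 \left(\left(- 2 \cdot \frac{5}{3} - 3\right) - 495\right) = 270 \left(\left(- 2 \cdot 5 \cdot \frac{1}{3} - 3\right) - 495\right) = 270 \left(\left(\left(-2\right) \frac{5}{3} - 3\right) - 495\right) = 270 \left(\left(- \frac{10}{3} - 3\right) - 495\right) = 270 \left(- \frac{19}{3} - 495\right) = 270 \left(- \frac{1504}{3}\right) = -135360$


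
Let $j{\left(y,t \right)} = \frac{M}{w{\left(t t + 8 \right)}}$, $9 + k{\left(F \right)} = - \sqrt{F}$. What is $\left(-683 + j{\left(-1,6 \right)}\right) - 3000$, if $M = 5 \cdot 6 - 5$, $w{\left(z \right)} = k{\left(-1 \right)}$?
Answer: $- \frac{302231}{82} + \frac{25 i}{82} \approx -3685.7 + 0.30488 i$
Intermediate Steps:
$k{\left(F \right)} = -9 - \sqrt{F}$
$w{\left(z \right)} = -9 - i$ ($w{\left(z \right)} = -9 - \sqrt{-1} = -9 - i$)
$M = 25$ ($M = 30 - 5 = 25$)
$j{\left(y,t \right)} = \frac{25 \left(-9 + i\right)}{82}$ ($j{\left(y,t \right)} = \frac{25}{-9 - i} = 25 \frac{-9 + i}{82} = \frac{25 \left(-9 + i\right)}{82}$)
$\left(-683 + j{\left(-1,6 \right)}\right) - 3000 = \left(-683 - \left(\frac{225}{82} - \frac{25 i}{82}\right)\right) - 3000 = \left(- \frac{56231}{82} + \frac{25 i}{82}\right) - 3000 = - \frac{302231}{82} + \frac{25 i}{82}$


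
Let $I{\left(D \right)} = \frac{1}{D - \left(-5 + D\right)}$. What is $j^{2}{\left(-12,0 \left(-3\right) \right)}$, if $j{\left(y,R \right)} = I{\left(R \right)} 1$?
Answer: $\frac{1}{25} \approx 0.04$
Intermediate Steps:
$I{\left(D \right)} = \frac{1}{5}$
$j{\left(y,R \right)} = \frac{1}{5}$ ($j{\left(y,R \right)} = \frac{1}{5} \cdot 1 = \frac{1}{5}$)
$j^{2}{\left(-12,0 \left(-3\right) \right)} = \left(\frac{1}{5}\right)^{2} = \frac{1}{25}$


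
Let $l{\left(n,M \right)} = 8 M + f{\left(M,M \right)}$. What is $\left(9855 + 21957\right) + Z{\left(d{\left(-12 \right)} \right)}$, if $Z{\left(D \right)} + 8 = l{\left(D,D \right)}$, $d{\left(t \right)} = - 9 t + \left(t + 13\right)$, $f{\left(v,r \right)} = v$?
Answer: $32785$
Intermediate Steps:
$l{\left(n,M \right)} = 9 M$ ($l{\left(n,M \right)} = 8 M + M = 9 M$)
$d{\left(t \right)} = 13 - 8 t$ ($d{\left(t \right)} = - 9 t + \left(13 + t\right) = 13 - 8 t$)
$Z{\left(D \right)} = -8 + 9 D$
$\left(9855 + 21957\right) + Z{\left(d{\left(-12 \right)} \right)} = \left(9855 + 21957\right) - \left(8 - 9 \left(13 - -96\right)\right) = 31812 - \left(8 - 9 \left(13 + 96\right)\right) = 31812 + \left(-8 + 9 \cdot 109\right) = 31812 + \left(-8 + 981\right) = 31812 + 973 = 32785$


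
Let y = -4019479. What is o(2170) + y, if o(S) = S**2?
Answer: 689421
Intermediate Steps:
o(2170) + y = 2170**2 - 4019479 = 4708900 - 4019479 = 689421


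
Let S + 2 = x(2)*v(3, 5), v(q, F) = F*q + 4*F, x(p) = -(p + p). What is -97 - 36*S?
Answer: 5015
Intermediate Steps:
x(p) = -2*p
v(q, F) = 4*F + F*q
S = -142 (S = -2 + (-2*2)*(5*(4 + 3)) = -2 - 20*7 = -2 - 4*35 = -2 - 140 = -142)
-97 - 36*S = -97 - 36*(-142) = -97 + 5112 = 5015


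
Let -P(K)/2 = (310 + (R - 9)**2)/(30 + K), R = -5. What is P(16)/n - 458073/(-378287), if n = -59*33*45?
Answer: 521329717/430436565 ≈ 1.2112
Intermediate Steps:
P(K) = -1012/(30 + K) (P(K) = -2*(310 + (-5 - 9)**2)/(30 + K) = -2*(310 + (-14)**2)/(30 + K) = -2*(310 + 196)/(30 + K) = -1012/(30 + K))
n = -87615 (n = -1947*45 = -87615)
P(16)/n - 458073/(-378287) = -1012/(30 + 16)/(-87615) - 458073/(-378287) = -1012/46*(-1/87615) - 458073*(-1/378287) = -1012*1/46*(-1/87615) + 65439/54041 = -22*(-1/87615) + 65439/54041 = 2/7965 + 65439/54041 = 521329717/430436565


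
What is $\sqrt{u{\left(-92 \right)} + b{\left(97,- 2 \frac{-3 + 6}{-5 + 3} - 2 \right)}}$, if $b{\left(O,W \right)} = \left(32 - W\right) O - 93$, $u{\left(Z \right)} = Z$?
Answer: $\sqrt{2822} \approx 53.122$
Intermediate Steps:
$b{\left(O,W \right)} = -93 + O \left(32 - W\right)$ ($b{\left(O,W \right)} = O \left(32 - W\right) - 93 = -93 + O \left(32 - W\right)$)
$\sqrt{u{\left(-92 \right)} + b{\left(97,- 2 \frac{-3 + 6}{-5 + 3} - 2 \right)}} = \sqrt{-92 - \left(-3011 + 97 \left(- 2 \frac{-3 + 6}{-5 + 3} - 2\right)\right)} = \sqrt{-92 - \left(-3011 + 97 \left(- 2 \frac{3}{-2} - 2\right)\right)} = \sqrt{-92 - \left(-3011 + 97 \left(- 2 \cdot 3 \left(- \frac{1}{2}\right) - 2\right)\right)} = \sqrt{-92 - \left(-3011 + 97 \left(\left(-2\right) \left(- \frac{3}{2}\right) - 2\right)\right)} = \sqrt{-92 - \left(-3011 + 97 \left(3 - 2\right)\right)} = \sqrt{-92 - \left(-3011 + 97\right)} = \sqrt{-92 - -2914} = \sqrt{-92 + 2914} = \sqrt{2822}$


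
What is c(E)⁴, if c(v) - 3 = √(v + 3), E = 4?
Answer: (3 + √7)⁴ ≈ 1016.0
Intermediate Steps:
c(v) = 3 + √(3 + v) (c(v) = 3 + √(v + 3) = 3 + √(3 + v))
c(E)⁴ = (3 + √(3 + 4))⁴ = (3 + √7)⁴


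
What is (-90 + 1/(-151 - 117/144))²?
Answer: 47797327876/5900041 ≈ 8101.2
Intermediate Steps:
(-90 + 1/(-151 - 117/144))² = (-90 + 1/(-151 - 117*1/144))² = (-90 + 1/(-151 - 13/16))² = (-90 + 1/(-2429/16))² = (-90 - 16/2429)² = (-218626/2429)² = 47797327876/5900041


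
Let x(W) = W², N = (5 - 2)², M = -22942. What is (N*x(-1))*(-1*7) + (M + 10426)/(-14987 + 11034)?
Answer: -236523/3953 ≈ -59.834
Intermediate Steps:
N = 9 (N = 3² = 9)
(N*x(-1))*(-1*7) + (M + 10426)/(-14987 + 11034) = (9*(-1)²)*(-1*7) + (-22942 + 10426)/(-14987 + 11034) = (9*1)*(-7) - 12516/(-3953) = 9*(-7) - 12516*(-1/3953) = -63 + 12516/3953 = -236523/3953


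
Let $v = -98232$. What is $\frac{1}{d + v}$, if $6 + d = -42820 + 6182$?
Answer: $- \frac{1}{134876} \approx -7.4142 \cdot 10^{-6}$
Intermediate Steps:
$d = -36644$ ($d = -6 + \left(-42820 + 6182\right) = -6 - 36638 = -36644$)
$\frac{1}{d + v} = \frac{1}{-36644 - 98232} = \frac{1}{-134876} = - \frac{1}{134876}$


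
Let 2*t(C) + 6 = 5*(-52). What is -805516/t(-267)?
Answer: 805516/133 ≈ 6056.5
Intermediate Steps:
t(C) = -133 (t(C) = -3 + (5*(-52))/2 = -3 + (½)*(-260) = -3 - 130 = -133)
-805516/t(-267) = -805516/(-133) = -805516*(-1/133) = 805516/133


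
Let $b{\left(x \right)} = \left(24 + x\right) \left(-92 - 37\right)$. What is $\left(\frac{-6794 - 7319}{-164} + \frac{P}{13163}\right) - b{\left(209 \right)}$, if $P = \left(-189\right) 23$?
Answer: $\frac{65070064235}{2158732} \approx 30143.0$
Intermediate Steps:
$P = -4347$
$b{\left(x \right)} = -3096 - 129 x$ ($b{\left(x \right)} = \left(24 + x\right) \left(-129\right) = -3096 - 129 x$)
$\left(\frac{-6794 - 7319}{-164} + \frac{P}{13163}\right) - b{\left(209 \right)} = \left(\frac{-6794 - 7319}{-164} - \frac{4347}{13163}\right) - \left(-3096 - 26961\right) = \left(\left(-6794 - 7319\right) \left(- \frac{1}{164}\right) - \frac{4347}{13163}\right) - \left(-3096 - 26961\right) = \left(\left(-14113\right) \left(- \frac{1}{164}\right) - \frac{4347}{13163}\right) - -30057 = \left(\frac{14113}{164} - \frac{4347}{13163}\right) + 30057 = \frac{185056511}{2158732} + 30057 = \frac{65070064235}{2158732}$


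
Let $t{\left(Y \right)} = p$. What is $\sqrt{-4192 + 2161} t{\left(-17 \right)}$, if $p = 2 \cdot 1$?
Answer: $2 i \sqrt{2031} \approx 90.133 i$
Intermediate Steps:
$p = 2$
$t{\left(Y \right)} = 2$
$\sqrt{-4192 + 2161} t{\left(-17 \right)} = \sqrt{-4192 + 2161} \cdot 2 = \sqrt{-2031} \cdot 2 = i \sqrt{2031} \cdot 2 = 2 i \sqrt{2031}$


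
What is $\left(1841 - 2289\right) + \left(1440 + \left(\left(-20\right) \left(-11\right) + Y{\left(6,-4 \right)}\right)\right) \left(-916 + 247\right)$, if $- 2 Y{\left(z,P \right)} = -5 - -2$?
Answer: $- \frac{2223983}{2} \approx -1.112 \cdot 10^{6}$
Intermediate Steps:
$Y{\left(z,P \right)} = \frac{3}{2}$ ($Y{\left(z,P \right)} = - \frac{-5 - -2}{2} = - \frac{-5 + 2}{2} = \left(- \frac{1}{2}\right) \left(-3\right) = \frac{3}{2}$)
$\left(1841 - 2289\right) + \left(1440 + \left(\left(-20\right) \left(-11\right) + Y{\left(6,-4 \right)}\right)\right) \left(-916 + 247\right) = \left(1841 - 2289\right) + \left(1440 + \left(\left(-20\right) \left(-11\right) + \frac{3}{2}\right)\right) \left(-916 + 247\right) = -448 + \left(1440 + \left(220 + \frac{3}{2}\right)\right) \left(-669\right) = -448 + \left(1440 + \frac{443}{2}\right) \left(-669\right) = -448 + \frac{3323}{2} \left(-669\right) = -448 - \frac{2223087}{2} = - \frac{2223983}{2}$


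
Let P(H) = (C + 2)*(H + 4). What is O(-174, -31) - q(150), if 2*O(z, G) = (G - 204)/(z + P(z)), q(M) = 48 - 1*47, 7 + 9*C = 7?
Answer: -793/1028 ≈ -0.77140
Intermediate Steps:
C = 0 (C = -7/9 + (⅑)*7 = -7/9 + 7/9 = 0)
q(M) = 1 (q(M) = 48 - 47 = 1)
P(H) = 8 + 2*H (P(H) = (0 + 2)*(H + 4) = 2*(4 + H) = 8 + 2*H)
O(z, G) = (-204 + G)/(2*(8 + 3*z)) (O(z, G) = ((G - 204)/(z + (8 + 2*z)))/2 = ((-204 + G)/(8 + 3*z))/2 = (-204 + G)/(2*(8 + 3*z)))
O(-174, -31) - q(150) = (-204 - 31)/(2*(8 + 3*(-174))) - 1*1 = (½)*(-235)/(8 - 522) - 1 = (½)*(-235)/(-514) - 1 = (½)*(-1/514)*(-235) - 1 = 235/1028 - 1 = -793/1028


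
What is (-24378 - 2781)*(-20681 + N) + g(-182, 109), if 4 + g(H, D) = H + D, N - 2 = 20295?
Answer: 10428979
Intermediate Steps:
N = 20297 (N = 2 + 20295 = 20297)
g(H, D) = -4 + D + H (g(H, D) = -4 + (H + D) = -4 + (D + H) = -4 + D + H)
(-24378 - 2781)*(-20681 + N) + g(-182, 109) = (-24378 - 2781)*(-20681 + 20297) + (-4 + 109 - 182) = -27159*(-384) - 77 = 10429056 - 77 = 10428979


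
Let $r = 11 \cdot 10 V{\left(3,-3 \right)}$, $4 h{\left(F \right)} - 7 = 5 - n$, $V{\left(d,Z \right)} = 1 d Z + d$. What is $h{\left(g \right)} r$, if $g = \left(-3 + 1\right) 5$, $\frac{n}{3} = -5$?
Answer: $-4455$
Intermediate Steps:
$V{\left(d,Z \right)} = d + Z d$ ($V{\left(d,Z \right)} = d Z + d = Z d + d = d + Z d$)
$n = -15$ ($n = 3 \left(-5\right) = -15$)
$g = -10$ ($g = \left(-2\right) 5 = -10$)
$h{\left(F \right)} = \frac{27}{4}$ ($h{\left(F \right)} = \frac{7}{4} + \frac{5 - -15}{4} = \frac{7}{4} + \frac{5 + 15}{4} = \frac{7}{4} + \frac{1}{4} \cdot 20 = \frac{7}{4} + 5 = \frac{27}{4}$)
$r = -660$ ($r = 11 \cdot 10 \cdot 3 \left(1 - 3\right) = 110 \cdot 3 \left(-2\right) = 110 \left(-6\right) = -660$)
$h{\left(g \right)} r = \frac{27}{4} \left(-660\right) = -4455$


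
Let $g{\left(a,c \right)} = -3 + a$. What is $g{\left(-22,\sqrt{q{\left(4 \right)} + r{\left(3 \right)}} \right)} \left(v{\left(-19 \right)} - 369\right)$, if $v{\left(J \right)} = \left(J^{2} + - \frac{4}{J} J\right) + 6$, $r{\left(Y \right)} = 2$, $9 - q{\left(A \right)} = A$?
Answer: $150$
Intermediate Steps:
$q{\left(A \right)} = 9 - A$
$v{\left(J \right)} = 2 + J^{2}$ ($v{\left(J \right)} = \left(J^{2} - 4\right) + 6 = \left(-4 + J^{2}\right) + 6 = 2 + J^{2}$)
$g{\left(-22,\sqrt{q{\left(4 \right)} + r{\left(3 \right)}} \right)} \left(v{\left(-19 \right)} - 369\right) = \left(-3 - 22\right) \left(\left(2 + \left(-19\right)^{2}\right) - 369\right) = - 25 \left(\left(2 + 361\right) - 369\right) = - 25 \left(363 - 369\right) = \left(-25\right) \left(-6\right) = 150$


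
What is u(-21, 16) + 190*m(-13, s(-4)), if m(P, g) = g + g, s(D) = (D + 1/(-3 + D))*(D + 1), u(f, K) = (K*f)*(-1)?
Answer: 35412/7 ≈ 5058.9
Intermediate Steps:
u(f, K) = -K*f
s(D) = (1 + D)*(D + 1/(-3 + D)) (s(D) = (D + 1/(-3 + D))*(1 + D) = (1 + D)*(D + 1/(-3 + D)))
m(P, g) = 2*g
u(-21, 16) + 190*m(-13, s(-4)) = -1*16*(-21) + 190*(2*((1 + (-4)**3 - 2*(-4) - 2*(-4)**2)/(-3 - 4))) = 336 + 190*(2*((1 - 64 + 8 - 2*16)/(-7))) = 336 + 190*(2*(-(1 - 64 + 8 - 32)/7)) = 336 + 190*(2*(-1/7*(-87))) = 336 + 190*(2*(87/7)) = 336 + 190*(174/7) = 336 + 33060/7 = 35412/7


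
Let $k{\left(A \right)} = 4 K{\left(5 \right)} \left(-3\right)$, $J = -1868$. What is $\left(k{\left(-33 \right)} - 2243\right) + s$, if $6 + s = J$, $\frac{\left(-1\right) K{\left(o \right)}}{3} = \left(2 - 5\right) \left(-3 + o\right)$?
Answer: $-4333$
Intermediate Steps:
$K{\left(o \right)} = -27 + 9 o$ ($K{\left(o \right)} = - 3 \left(2 - 5\right) \left(-3 + o\right) = - 3 \left(- 3 \left(-3 + o\right)\right) = - 3 \left(9 - 3 o\right) = -27 + 9 o$)
$s = -1874$ ($s = -6 - 1868 = -1874$)
$k{\left(A \right)} = -216$ ($k{\left(A \right)} = 4 \left(-27 + 9 \cdot 5\right) \left(-3\right) = 4 \left(-27 + 45\right) \left(-3\right) = 4 \cdot 18 \left(-3\right) = 72 \left(-3\right) = -216$)
$\left(k{\left(-33 \right)} - 2243\right) + s = \left(-216 - 2243\right) - 1874 = -2459 - 1874 = -4333$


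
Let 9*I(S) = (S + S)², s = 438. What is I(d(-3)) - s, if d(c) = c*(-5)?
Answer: -338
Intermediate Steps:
d(c) = -5*c
I(S) = 4*S²/9 (I(S) = (S + S)²/9 = (2*S)²/9 = (4*S²)/9 = 4*S²/9)
I(d(-3)) - s = 4*(-5*(-3))²/9 - 1*438 = (4/9)*15² - 438 = (4/9)*225 - 438 = 100 - 438 = -338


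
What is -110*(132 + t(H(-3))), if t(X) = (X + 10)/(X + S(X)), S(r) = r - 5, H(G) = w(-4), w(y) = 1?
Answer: -42350/3 ≈ -14117.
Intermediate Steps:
H(G) = 1
S(r) = -5 + r
t(X) = (10 + X)/(-5 + 2*X) (t(X) = (X + 10)/(X + (-5 + X)) = (10 + X)/(-5 + 2*X))
-110*(132 + t(H(-3))) = -110*(132 + (10 + 1)/(-5 + 2*1)) = -110*(132 + 11/(-5 + 2)) = -110*(132 + 11/(-3)) = -110*(132 - ⅓*11) = -110*(132 - 11/3) = -110*385/3 = -42350/3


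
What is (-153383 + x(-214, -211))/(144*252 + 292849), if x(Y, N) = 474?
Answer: -152909/329137 ≈ -0.46458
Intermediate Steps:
(-153383 + x(-214, -211))/(144*252 + 292849) = (-153383 + 474)/(144*252 + 292849) = -152909/(36288 + 292849) = -152909/329137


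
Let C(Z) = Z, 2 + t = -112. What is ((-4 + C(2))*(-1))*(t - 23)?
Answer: -274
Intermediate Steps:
t = -114 (t = -2 - 112 = -114)
((-4 + C(2))*(-1))*(t - 23) = ((-4 + 2)*(-1))*(-114 - 23) = -2*(-1)*(-137) = 2*(-137) = -274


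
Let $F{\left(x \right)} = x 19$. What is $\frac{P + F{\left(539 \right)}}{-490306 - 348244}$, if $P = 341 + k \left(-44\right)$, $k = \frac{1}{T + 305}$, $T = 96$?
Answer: $- \frac{2121669}{168129275} \approx -0.012619$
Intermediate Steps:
$F{\left(x \right)} = 19 x$
$k = \frac{1}{401}$ ($k = \frac{1}{96 + 305} = \frac{1}{401} \approx 0.0024938$)
$P = \frac{136697}{401}$ ($P = 341 + \frac{1}{401} \left(-44\right) = 341 - \frac{44}{401} = \frac{136697}{401} \approx 340.89$)
$\frac{P + F{\left(539 \right)}}{-490306 - 348244} = \frac{\frac{136697}{401} + 19 \cdot 539}{-490306 - 348244} = \frac{\frac{136697}{401} + 10241}{-838550} = \frac{4243338}{401} \left(- \frac{1}{838550}\right) = - \frac{2121669}{168129275}$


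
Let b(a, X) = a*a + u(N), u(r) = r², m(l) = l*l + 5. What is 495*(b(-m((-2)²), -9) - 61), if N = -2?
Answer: 190080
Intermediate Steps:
m(l) = 5 + l² (m(l) = l² + 5 = 5 + l²)
b(a, X) = 4 + a² (b(a, X) = a*a + (-2)² = a² + 4 = 4 + a²)
495*(b(-m((-2)²), -9) - 61) = 495*((4 + (-(5 + ((-2)²)²))²) - 61) = 495*((4 + (-(5 + 4²))²) - 61) = 495*((4 + (-(5 + 16))²) - 61) = 495*((4 + (-1*21)²) - 61) = 495*((4 + (-21)²) - 61) = 495*((4 + 441) - 61) = 495*(445 - 61) = 495*384 = 190080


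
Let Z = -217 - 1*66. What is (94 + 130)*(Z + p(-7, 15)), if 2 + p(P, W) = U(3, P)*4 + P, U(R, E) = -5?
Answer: -69888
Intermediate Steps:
p(P, W) = -22 + P (p(P, W) = -2 + (-5*4 + P) = -2 + (-20 + P) = -22 + P)
Z = -283 (Z = -217 - 66 = -283)
(94 + 130)*(Z + p(-7, 15)) = (94 + 130)*(-283 + (-22 - 7)) = 224*(-283 - 29) = 224*(-312) = -69888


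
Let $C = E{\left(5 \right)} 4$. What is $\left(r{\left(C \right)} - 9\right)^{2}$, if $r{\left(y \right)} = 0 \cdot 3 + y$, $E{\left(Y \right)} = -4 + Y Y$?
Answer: $5625$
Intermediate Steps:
$E{\left(Y \right)} = -4 + Y^{2}$
$C = 84$ ($C = \left(-4 + 5^{2}\right) 4 = \left(-4 + 25\right) 4 = 21 \cdot 4 = 84$)
$r{\left(y \right)} = y$ ($r{\left(y \right)} = 0 + y = y$)
$\left(r{\left(C \right)} - 9\right)^{2} = \left(84 - 9\right)^{2} = 75^{2} = 5625$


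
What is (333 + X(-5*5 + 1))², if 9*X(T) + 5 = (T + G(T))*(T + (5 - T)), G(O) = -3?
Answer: 8162449/81 ≈ 1.0077e+5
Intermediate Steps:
X(T) = -20/9 + 5*T/9 (X(T) = -5/9 + ((T - 3)*(T + (5 - T)))/9 = -5/9 + ((-3 + T)*5)/9 = -5/9 + (-15 + 5*T)/9 = -5/9 + (-5/3 + 5*T/9) = -20/9 + 5*T/9)
(333 + X(-5*5 + 1))² = (333 + (-20/9 + 5*(-5*5 + 1)/9))² = (333 + (-20/9 + 5*(-25 + 1)/9))² = (333 + (-20/9 + (5/9)*(-24)))² = (333 + (-20/9 - 40/3))² = (333 - 140/9)² = (2857/9)² = 8162449/81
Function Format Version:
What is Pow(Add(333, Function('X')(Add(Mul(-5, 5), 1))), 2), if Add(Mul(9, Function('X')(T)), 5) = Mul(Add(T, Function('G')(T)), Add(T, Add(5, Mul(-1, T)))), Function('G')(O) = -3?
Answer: Rational(8162449, 81) ≈ 1.0077e+5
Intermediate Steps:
Function('X')(T) = Add(Rational(-20, 9), Mul(Rational(5, 9), T)) (Function('X')(T) = Add(Rational(-5, 9), Mul(Rational(1, 9), Mul(Add(T, -3), Add(T, Add(5, Mul(-1, T)))))) = Add(Rational(-5, 9), Mul(Rational(1, 9), Mul(Add(-3, T), 5))) = Add(Rational(-5, 9), Mul(Rational(1, 9), Add(-15, Mul(5, T)))) = Add(Rational(-5, 9), Add(Rational(-5, 3), Mul(Rational(5, 9), T))) = Add(Rational(-20, 9), Mul(Rational(5, 9), T)))
Pow(Add(333, Function('X')(Add(Mul(-5, 5), 1))), 2) = Pow(Add(333, Add(Rational(-20, 9), Mul(Rational(5, 9), Add(Mul(-5, 5), 1)))), 2) = Pow(Add(333, Add(Rational(-20, 9), Mul(Rational(5, 9), Add(-25, 1)))), 2) = Pow(Add(333, Add(Rational(-20, 9), Mul(Rational(5, 9), -24))), 2) = Pow(Add(333, Add(Rational(-20, 9), Rational(-40, 3))), 2) = Pow(Add(333, Rational(-140, 9)), 2) = Pow(Rational(2857, 9), 2) = Rational(8162449, 81)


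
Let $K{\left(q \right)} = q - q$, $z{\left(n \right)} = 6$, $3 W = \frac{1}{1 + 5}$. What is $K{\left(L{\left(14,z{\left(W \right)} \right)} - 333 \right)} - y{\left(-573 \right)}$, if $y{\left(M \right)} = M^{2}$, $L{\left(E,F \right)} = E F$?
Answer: $-328329$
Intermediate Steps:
$W = \frac{1}{18}$ ($W = \frac{1}{3 \left(1 + 5\right)} = \frac{1}{3 \cdot 6} = \frac{1}{3} \cdot \frac{1}{6} = \frac{1}{18} \approx 0.055556$)
$K{\left(q \right)} = 0$
$K{\left(L{\left(14,z{\left(W \right)} \right)} - 333 \right)} - y{\left(-573 \right)} = 0 - \left(-573\right)^{2} = 0 - 328329 = -328329$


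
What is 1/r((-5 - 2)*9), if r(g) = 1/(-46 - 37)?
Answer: -83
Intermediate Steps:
r(g) = -1/83 (r(g) = 1/(-83) = -1/83)
1/r((-5 - 2)*9) = 1/(-1/83) = -83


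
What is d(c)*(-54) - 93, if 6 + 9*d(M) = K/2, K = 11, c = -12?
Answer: -90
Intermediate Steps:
d(M) = -1/18 (d(M) = -⅔ + (11/2)/9 = -⅔ + (11*(½))/9 = -⅔ + (⅑)*(11/2) = -⅔ + 11/18 = -1/18)
d(c)*(-54) - 93 = -1/18*(-54) - 93 = 3 - 93 = -90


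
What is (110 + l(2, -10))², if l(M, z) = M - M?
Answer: 12100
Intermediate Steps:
l(M, z) = 0
(110 + l(2, -10))² = (110 + 0)² = 110² = 12100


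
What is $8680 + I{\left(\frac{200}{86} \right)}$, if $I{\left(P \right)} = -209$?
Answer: $8471$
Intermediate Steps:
$8680 + I{\left(\frac{200}{86} \right)} = 8680 - 209 = 8471$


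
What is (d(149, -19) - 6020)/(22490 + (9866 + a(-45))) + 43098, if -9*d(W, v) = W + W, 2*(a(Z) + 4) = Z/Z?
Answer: 25097795854/582345 ≈ 43098.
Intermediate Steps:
a(Z) = -7/2 (a(Z) = -4 + (Z/Z)/2 = -4 + (½)*1 = -4 + ½ = -7/2)
d(W, v) = -2*W/9 (d(W, v) = -(W + W)/9 = -2*W/9)
(d(149, -19) - 6020)/(22490 + (9866 + a(-45))) + 43098 = (-2/9*149 - 6020)/(22490 + (9866 - 7/2)) + 43098 = (-298/9 - 6020)/(22490 + 19725/2) + 43098 = -54478/(9*64705/2) + 43098 = -54478/9*2/64705 + 43098 = -108956/582345 + 43098 = 25097795854/582345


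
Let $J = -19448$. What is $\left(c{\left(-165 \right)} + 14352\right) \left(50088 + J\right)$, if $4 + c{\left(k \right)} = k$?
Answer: $434567120$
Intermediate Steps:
$c{\left(k \right)} = -4 + k$
$\left(c{\left(-165 \right)} + 14352\right) \left(50088 + J\right) = \left(\left(-4 - 165\right) + 14352\right) \left(50088 - 19448\right) = \left(-169 + 14352\right) 30640 = 14183 \cdot 30640 = 434567120$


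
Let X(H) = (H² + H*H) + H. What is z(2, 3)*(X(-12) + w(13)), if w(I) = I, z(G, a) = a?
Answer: 867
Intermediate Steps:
X(H) = H + 2*H² (X(H) = (H² + H²) + H = 2*H² + H = H + 2*H²)
z(2, 3)*(X(-12) + w(13)) = 3*(-12*(1 + 2*(-12)) + 13) = 3*(-12*(1 - 24) + 13) = 3*(-12*(-23) + 13) = 3*(276 + 13) = 3*289 = 867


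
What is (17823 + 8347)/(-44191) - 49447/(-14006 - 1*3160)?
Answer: 1735878157/758582706 ≈ 2.2883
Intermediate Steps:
(17823 + 8347)/(-44191) - 49447/(-14006 - 1*3160) = 26170*(-1/44191) - 49447/(-14006 - 3160) = -26170/44191 - 49447/(-17166) = -26170/44191 - 49447*(-1/17166) = -26170/44191 + 49447/17166 = 1735878157/758582706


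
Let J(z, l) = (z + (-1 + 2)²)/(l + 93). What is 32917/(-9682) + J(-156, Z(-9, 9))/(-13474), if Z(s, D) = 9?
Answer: -22618956203/6653218668 ≈ -3.3997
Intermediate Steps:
J(z, l) = (1 + z)/(93 + l) (J(z, l) = (z + 1²)/(93 + l) = (z + 1)/(93 + l) = (1 + z)/(93 + l))
32917/(-9682) + J(-156, Z(-9, 9))/(-13474) = 32917/(-9682) + ((1 - 156)/(93 + 9))/(-13474) = 32917*(-1/9682) + (-155/102)*(-1/13474) = -32917/9682 + ((1/102)*(-155))*(-1/13474) = -32917/9682 - 155/102*(-1/13474) = -32917/9682 + 155/1374348 = -22618956203/6653218668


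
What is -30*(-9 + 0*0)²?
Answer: -2430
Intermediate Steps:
-30*(-9 + 0*0)² = -30*(-9 + 0)² = -30*(-9)² = -30*81 = -2430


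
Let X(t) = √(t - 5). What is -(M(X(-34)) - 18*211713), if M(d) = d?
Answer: 3810834 - I*√39 ≈ 3.8108e+6 - 6.245*I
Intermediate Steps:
X(t) = √(-5 + t)
-(M(X(-34)) - 18*211713) = -(√(-5 - 34) - 18*211713) = -(√(-39) - 3810834) = -(I*√39 - 3810834) = -(-3810834 + I*√39) = 3810834 - I*√39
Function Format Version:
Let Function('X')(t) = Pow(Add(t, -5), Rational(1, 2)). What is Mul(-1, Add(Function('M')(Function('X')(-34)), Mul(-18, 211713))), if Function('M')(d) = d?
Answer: Add(3810834, Mul(-1, I, Pow(39, Rational(1, 2)))) ≈ Add(3.8108e+6, Mul(-6.2450, I))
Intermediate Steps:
Function('X')(t) = Pow(Add(-5, t), Rational(1, 2))
Mul(-1, Add(Function('M')(Function('X')(-34)), Mul(-18, 211713))) = Mul(-1, Add(Pow(Add(-5, -34), Rational(1, 2)), Mul(-18, 211713))) = Mul(-1, Add(Pow(-39, Rational(1, 2)), -3810834)) = Mul(-1, Add(Mul(I, Pow(39, Rational(1, 2))), -3810834)) = Mul(-1, Add(-3810834, Mul(I, Pow(39, Rational(1, 2))))) = Add(3810834, Mul(-1, I, Pow(39, Rational(1, 2))))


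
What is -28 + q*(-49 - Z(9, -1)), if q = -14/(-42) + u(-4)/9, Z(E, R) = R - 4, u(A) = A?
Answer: -208/9 ≈ -23.111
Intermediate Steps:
Z(E, R) = -4 + R
q = -1/9 (q = -14/(-42) - 4/9 = -14*(-1/42) - 4*1/9 = 1/3 - 4/9 = -1/9 ≈ -0.11111)
-28 + q*(-49 - Z(9, -1)) = -28 - (-49 - (-4 - 1))/9 = -28 - (-49 - 1*(-5))/9 = -28 - (-49 + 5)/9 = -28 - 1/9*(-44) = -28 + 44/9 = -208/9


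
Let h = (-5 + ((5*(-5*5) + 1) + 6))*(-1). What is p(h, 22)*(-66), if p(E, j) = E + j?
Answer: -9570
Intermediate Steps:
h = 123 (h = (-5 + ((5*(-25) + 1) + 6))*(-1) = (-5 + ((-125 + 1) + 6))*(-1) = (-5 + (-124 + 6))*(-1) = (-5 - 118)*(-1) = -123*(-1) = 123)
p(h, 22)*(-66) = (123 + 22)*(-66) = 145*(-66) = -9570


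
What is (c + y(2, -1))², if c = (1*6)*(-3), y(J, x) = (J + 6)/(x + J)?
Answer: 100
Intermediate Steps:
y(J, x) = (6 + J)/(J + x)
c = -18 (c = 6*(-3) = -18)
(c + y(2, -1))² = (-18 + (6 + 2)/(2 - 1))² = (-18 + 8/1)² = (-18 + 1*8)² = (-18 + 8)² = (-10)² = 100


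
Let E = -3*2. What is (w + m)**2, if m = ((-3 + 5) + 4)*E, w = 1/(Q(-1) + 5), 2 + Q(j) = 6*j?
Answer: 11881/9 ≈ 1320.1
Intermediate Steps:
Q(j) = -2 + 6*j
E = -6
w = -1/3 (w = 1/((-2 + 6*(-1)) + 5) = 1/((-2 - 6) + 5) = 1/(-8 + 5) = 1/(-3) = -1/3 ≈ -0.33333)
m = -36 (m = ((-3 + 5) + 4)*(-6) = (2 + 4)*(-6) = 6*(-6) = -36)
(w + m)**2 = (-1/3 - 36)**2 = (-109/3)**2 = 11881/9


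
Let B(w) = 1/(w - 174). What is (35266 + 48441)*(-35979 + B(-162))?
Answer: -1011929319115/336 ≈ -3.0117e+9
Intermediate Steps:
B(w) = 1/(-174 + w)
(35266 + 48441)*(-35979 + B(-162)) = (35266 + 48441)*(-35979 + 1/(-174 - 162)) = 83707*(-35979 + 1/(-336)) = 83707*(-35979 - 1/336) = 83707*(-12088945/336) = -1011929319115/336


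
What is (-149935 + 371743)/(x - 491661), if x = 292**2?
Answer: -221808/406397 ≈ -0.54579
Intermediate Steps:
x = 85264
(-149935 + 371743)/(x - 491661) = (-149935 + 371743)/(85264 - 491661) = 221808/(-406397) = 221808*(-1/406397) = -221808/406397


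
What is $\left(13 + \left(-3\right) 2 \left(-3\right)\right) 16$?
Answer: $496$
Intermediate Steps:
$\left(13 + \left(-3\right) 2 \left(-3\right)\right) 16 = \left(13 - -18\right) 16 = \left(13 + 18\right) 16 = 31 \cdot 16 = 496$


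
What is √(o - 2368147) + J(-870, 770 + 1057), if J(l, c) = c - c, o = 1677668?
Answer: I*√690479 ≈ 830.95*I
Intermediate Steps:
J(l, c) = 0
√(o - 2368147) + J(-870, 770 + 1057) = √(1677668 - 2368147) + 0 = √(-690479) + 0 = I*√690479 + 0 = I*√690479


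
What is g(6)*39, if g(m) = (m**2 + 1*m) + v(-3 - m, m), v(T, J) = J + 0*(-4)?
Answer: 1872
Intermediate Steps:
v(T, J) = J (v(T, J) = J + 0 = J)
g(m) = m**2 + 2*m (g(m) = (m**2 + 1*m) + m = (m**2 + m) + m = (m + m**2) + m = m**2 + 2*m)
g(6)*39 = (6*(2 + 6))*39 = (6*8)*39 = 48*39 = 1872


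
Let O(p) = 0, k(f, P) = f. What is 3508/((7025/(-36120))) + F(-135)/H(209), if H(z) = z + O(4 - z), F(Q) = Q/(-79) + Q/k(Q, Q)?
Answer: -418418027042/23197955 ≈ -18037.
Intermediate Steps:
F(Q) = 1 - Q/79 (F(Q) = Q/(-79) + Q/Q = Q*(-1/79) + 1 = -Q/79 + 1 = 1 - Q/79)
H(z) = z (H(z) = z + 0 = z)
3508/((7025/(-36120))) + F(-135)/H(209) = 3508/((7025/(-36120))) + (1 - 1/79*(-135))/209 = 3508/((7025*(-1/36120))) + (1 + 135/79)*(1/209) = 3508/(-1405/7224) + (214/79)*(1/209) = 3508*(-7224/1405) + 214/16511 = -25341792/1405 + 214/16511 = -418418027042/23197955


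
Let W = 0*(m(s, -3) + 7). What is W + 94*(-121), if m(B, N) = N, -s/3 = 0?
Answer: -11374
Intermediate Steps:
s = 0 (s = -3*0 = 0)
W = 0 (W = 0*(-3 + 7) = 0*4 = 0)
W + 94*(-121) = 0 + 94*(-121) = 0 - 11374 = -11374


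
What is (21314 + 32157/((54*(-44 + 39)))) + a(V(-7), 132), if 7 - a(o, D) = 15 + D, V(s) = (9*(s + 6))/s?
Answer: 210549/10 ≈ 21055.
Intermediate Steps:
V(s) = (54 + 9*s)/s (V(s) = (9*(6 + s))/s = (54 + 9*s)/s)
a(o, D) = -8 - D (a(o, D) = 7 - (15 + D) = 7 + (-15 - D) = -8 - D)
(21314 + 32157/((54*(-44 + 39)))) + a(V(-7), 132) = (21314 + 32157/((54*(-44 + 39)))) + (-8 - 1*132) = (21314 + 32157/((54*(-5)))) + (-8 - 132) = (21314 + 32157/(-270)) - 140 = (21314 + 32157*(-1/270)) - 140 = (21314 - 1191/10) - 140 = 211949/10 - 140 = 210549/10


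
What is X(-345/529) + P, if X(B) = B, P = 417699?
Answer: 9607062/23 ≈ 4.1770e+5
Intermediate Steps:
X(-345/529) + P = -345/529 + 417699 = -345*1/529 + 417699 = -15/23 + 417699 = 9607062/23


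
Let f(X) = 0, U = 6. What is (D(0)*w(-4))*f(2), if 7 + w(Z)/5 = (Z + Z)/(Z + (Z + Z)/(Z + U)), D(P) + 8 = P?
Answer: 0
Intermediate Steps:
D(P) = -8 + P
w(Z) = -35 + 10*Z/(Z + 2*Z/(6 + Z)) (w(Z) = -35 + 5*((Z + Z)/(Z + (Z + Z)/(Z + 6))) = -35 + 5*((2*Z)/(Z + (2*Z)/(6 + Z))) = -35 + 5*((2*Z)/(Z + 2*Z/(6 + Z))) = -35 + 5*(2*Z/(Z + 2*Z/(6 + Z))) = -35 + 10*Z/(Z + 2*Z/(6 + Z)))
(D(0)*w(-4))*f(2) = ((-8 + 0)*(5*(-44 - 5*(-4))/(8 - 4)))*0 = -40*(-44 + 20)/4*0 = -40*(-24)/4*0 = -8*(-30)*0 = 240*0 = 0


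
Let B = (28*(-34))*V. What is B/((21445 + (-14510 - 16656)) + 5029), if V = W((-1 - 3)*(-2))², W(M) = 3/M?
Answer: 21/736 ≈ 0.028533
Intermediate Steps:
V = 9/64 (V = (3/(((-1 - 3)*(-2))))² = (3/((-4*(-2))))² = (3/8)² = 9/64 ≈ 0.14063)
B = -1071/8 (B = (28*(-34))*(9/64) = -952*9/64 = -1071/8 ≈ -133.88)
B/((21445 + (-14510 - 16656)) + 5029) = -1071/(8*((21445 + (-14510 - 16656)) + 5029)) = -1071/(8*((21445 - 31166) + 5029)) = -1071/(8*(-9721 + 5029)) = -1071/8/(-4692) = -1071/8*(-1/4692) = 21/736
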